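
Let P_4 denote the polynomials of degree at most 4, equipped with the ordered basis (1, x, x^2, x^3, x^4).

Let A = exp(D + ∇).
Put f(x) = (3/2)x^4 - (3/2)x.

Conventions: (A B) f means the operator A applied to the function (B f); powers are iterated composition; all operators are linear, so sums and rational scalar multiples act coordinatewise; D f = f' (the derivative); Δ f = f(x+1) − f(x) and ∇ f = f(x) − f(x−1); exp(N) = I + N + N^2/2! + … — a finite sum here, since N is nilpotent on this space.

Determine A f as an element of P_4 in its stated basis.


order-1 term: 12x^3 - 9x^2 + 6x - 9/2
order-2 term: 36x^2 - 36x + 33/2
order-3 term: 48x - 36
order-4 term: 24
the series for exp(D + ∇) f terminates at order 4
exp(D + ∇) f = (3/2)x^4 + 12x^3 + 27x^2 + (33/2)x

g(x) = (3/2)x^4 + 12x^3 + 27x^2 + (33/2)x


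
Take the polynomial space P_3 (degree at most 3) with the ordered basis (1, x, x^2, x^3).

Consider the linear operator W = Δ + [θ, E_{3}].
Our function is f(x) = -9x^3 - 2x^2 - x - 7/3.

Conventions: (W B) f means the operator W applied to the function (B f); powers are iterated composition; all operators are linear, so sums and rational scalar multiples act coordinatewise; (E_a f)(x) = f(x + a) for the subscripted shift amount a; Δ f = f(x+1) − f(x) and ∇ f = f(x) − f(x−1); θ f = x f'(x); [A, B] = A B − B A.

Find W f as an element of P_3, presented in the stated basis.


Δ f = -27x^2 - 31x - 12
E_{3} f = -9x^3 - 83x^2 - 256x - 799/3
θ E_{3} f = -27x^3 - 166x^2 - 256x
θ f = -27x^3 - 4x^2 - x
E_{3} θ f = -27x^3 - 247x^2 - 754x - 768
[θ, E_{3}] f = 81x^2 + 498x + 768
(Δ + [θ, E_{3}]) f = 54x^2 + 467x + 756

g(x) = 54x^2 + 467x + 756


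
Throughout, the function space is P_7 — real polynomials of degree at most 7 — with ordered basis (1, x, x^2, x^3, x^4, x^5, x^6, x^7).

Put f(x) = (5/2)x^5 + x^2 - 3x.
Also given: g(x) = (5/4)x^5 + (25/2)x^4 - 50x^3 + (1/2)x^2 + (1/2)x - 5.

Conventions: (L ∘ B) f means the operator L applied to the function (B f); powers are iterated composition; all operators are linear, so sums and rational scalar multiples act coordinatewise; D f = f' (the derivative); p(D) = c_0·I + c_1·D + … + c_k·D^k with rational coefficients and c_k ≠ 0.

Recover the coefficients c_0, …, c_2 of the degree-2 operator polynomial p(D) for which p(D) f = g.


D^0 f = (5/2)x^5 + x^2 - 3x
D^1 f = (25/2)x^4 + 2x - 3
D^2 f = 50x^3 + 2
matching coefficients of g against c_0 f + c_1 Df + … from the top degree down determines the c_i
solution: c_0 = 1/2, c_1 = 1, c_2 = -1

p(D) = (1/2)·I + D − D^2, i.e. c_0 = 1/2, c_1 = 1, c_2 = -1


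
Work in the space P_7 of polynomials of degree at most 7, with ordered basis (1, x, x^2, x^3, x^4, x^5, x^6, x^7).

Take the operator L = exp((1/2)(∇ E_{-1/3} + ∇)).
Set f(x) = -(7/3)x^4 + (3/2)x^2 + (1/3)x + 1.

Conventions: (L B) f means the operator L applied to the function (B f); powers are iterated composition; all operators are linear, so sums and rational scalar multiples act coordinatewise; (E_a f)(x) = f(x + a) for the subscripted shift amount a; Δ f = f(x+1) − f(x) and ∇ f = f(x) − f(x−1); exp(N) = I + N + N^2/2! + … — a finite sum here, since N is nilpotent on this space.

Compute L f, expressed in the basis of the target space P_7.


order-1 term: -(28/3)x^3 + (56/3)x^2 - (113/9)x + 257/81
order-2 term: -14x^2 + (112/3)x - 53/2
order-3 term: -(28/3)x + 56/3
order-4 term: -7/3
the series for exp((1/2)(∇ E_{-1/3} + ∇)) f terminates at order 4
exp((1/2)(∇ E_{-1/3} + ∇)) f = -(7/3)x^4 - (28/3)x^3 + (37/6)x^2 + (142/9)x - 971/162

the image equals g(x) = -(7/3)x^4 - (28/3)x^3 + (37/6)x^2 + (142/9)x - 971/162


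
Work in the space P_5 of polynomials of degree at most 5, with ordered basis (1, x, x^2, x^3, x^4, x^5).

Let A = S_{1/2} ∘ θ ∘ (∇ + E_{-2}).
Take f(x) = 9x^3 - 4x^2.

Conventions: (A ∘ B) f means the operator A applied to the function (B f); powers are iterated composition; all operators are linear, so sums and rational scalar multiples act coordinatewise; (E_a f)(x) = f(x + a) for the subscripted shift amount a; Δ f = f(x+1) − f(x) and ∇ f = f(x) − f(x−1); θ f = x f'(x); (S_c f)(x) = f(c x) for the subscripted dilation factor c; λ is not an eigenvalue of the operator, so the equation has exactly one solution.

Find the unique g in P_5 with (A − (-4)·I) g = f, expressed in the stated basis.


the result is g(x) = (72/35)x^3 - (64/315)x^2 - (1192/567)x

write g with unknown coordinates in the stated basis and equate coefficients in (A − (-4)·I) g = f
solving from the highest basis element down gives g = (72/35)x^3 - (64/315)x^2 - (1192/567)x
check: A g = (27/35)x^3 - (1004/315)x^2 + (4768/567)x
so A g − (-4)·g = 9x^3 - 4x^2 = f ✓


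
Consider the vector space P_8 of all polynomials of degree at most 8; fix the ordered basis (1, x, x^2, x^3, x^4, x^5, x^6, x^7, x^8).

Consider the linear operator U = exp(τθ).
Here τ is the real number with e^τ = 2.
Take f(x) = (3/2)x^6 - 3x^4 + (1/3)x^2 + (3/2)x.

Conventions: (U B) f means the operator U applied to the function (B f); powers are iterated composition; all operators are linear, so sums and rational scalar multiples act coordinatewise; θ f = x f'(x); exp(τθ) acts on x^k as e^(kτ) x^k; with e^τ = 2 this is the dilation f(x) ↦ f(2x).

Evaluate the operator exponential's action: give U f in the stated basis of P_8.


the image equals g(x) = 96x^6 - 48x^4 + (4/3)x^2 + 3x

exp(τθ) x^k = e^(kτ) x^k; with e^τ = 2 this sends x^k to 2^k x^k
x ↦ 2 x
x^2 ↦ 4 x^2
x^4 ↦ 16 x^4
x^6 ↦ 64 x^6
applying this coordinatewise to f: exp(τθ) f = 96x^6 - 48x^4 + (4/3)x^2 + 3x


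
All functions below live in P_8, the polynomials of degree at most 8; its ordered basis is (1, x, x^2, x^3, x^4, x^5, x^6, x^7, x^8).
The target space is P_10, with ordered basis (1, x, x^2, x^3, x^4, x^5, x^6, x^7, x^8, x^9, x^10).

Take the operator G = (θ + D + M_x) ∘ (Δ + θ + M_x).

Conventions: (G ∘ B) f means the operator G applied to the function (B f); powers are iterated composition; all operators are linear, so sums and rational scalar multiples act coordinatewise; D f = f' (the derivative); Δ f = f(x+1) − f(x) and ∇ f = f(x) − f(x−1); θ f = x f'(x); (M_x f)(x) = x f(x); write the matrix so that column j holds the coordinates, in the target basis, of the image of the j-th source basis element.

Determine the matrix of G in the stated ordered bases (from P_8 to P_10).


the matrix is [[1, 1, 2, 3, 4, 5, 6, 7, 8]; [1, 4, 7, 10, 17, 26, 37, 50, 65]; [1, 3, 9, 18, 28, 55, 96, 154, 232]; [0, 1, 5, 16, 34, 60, 135, 266, 476]; [0, 0, 1, 7, 25, 55, 110, 280, 616]; [0, 0, 0, 1, 9, 36, 81, 182, 518]; [0, 0, 0, 0, 1, 11, 49, 112, 280]; [0, 0, 0, 0, 0, 1, 13, 64, 148]; [0, 0, 0, 0, 0, 0, 1, 15, 81]; [0, 0, 0, 0, 0, 0, 0, 1, 17]; [0, 0, 0, 0, 0, 0, 0, 0, 1]] (rows listed top to bottom)

image of 1: x^2 + x + 1
image of x: x^3 + 3x^2 + 4x + 1
image of x^2: x^4 + 5x^3 + 9x^2 + 7x + 2
image of x^3: x^5 + 7x^4 + 16x^3 + 18x^2 + 10x + 3
image of x^4: x^6 + 9x^5 + 25x^4 + 34x^3 + 28x^2 + 17x + 4
image of x^5: x^7 + 11x^6 + 36x^5 + 55x^4 + 60x^3 + 55x^2 + 26x + 5
image of x^6: x^8 + 13x^7 + 49x^6 + 81x^5 + 110x^4 + 135x^3 + 96x^2 + 37x + 6
image of x^7: x^9 + 15x^8 + 64x^7 + 112x^6 + 182x^5 + 280x^4 + 266x^3 + 154x^2 + 50x + 7
image of x^8: x^10 + 17x^9 + 81x^8 + 148x^7 + 280x^6 + 518x^5 + 616x^4 + 476x^3 + 232x^2 + 65x + 8
each image's coordinates form column j of the matrix


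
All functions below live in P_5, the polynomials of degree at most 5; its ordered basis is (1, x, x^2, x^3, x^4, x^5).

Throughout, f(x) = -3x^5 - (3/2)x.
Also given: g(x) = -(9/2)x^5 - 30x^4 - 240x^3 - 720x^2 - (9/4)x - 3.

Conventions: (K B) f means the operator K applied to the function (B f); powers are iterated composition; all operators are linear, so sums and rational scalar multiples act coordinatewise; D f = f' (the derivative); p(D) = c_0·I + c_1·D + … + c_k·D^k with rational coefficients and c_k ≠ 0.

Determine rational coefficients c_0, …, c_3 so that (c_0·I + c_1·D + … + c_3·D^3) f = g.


c_0 = 3/2, c_1 = 2, c_2 = 4, c_3 = 4

D^0 f = -3x^5 - (3/2)x
D^1 f = -15x^4 - 3/2
D^2 f = -60x^3
D^3 f = -180x^2
matching coefficients of g against c_0 f + c_1 Df + … from the top degree down determines the c_i
solution: c_0 = 3/2, c_1 = 2, c_2 = 4, c_3 = 4


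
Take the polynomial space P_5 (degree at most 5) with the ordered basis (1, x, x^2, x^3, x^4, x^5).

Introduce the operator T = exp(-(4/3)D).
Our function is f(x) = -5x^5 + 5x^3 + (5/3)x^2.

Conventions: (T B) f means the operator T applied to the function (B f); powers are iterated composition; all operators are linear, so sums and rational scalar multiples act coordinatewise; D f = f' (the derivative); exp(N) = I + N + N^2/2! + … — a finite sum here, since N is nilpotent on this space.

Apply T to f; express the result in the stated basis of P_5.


order-1 term: (100/3)x^4 - 20x^2 - (40/9)x
order-2 term: -(800/9)x^3 + (80/3)x + 80/27
order-3 term: (3200/27)x^2 - 320/27
order-4 term: -(6400/81)x
order-5 term: 5120/243
the series for exp(-(4/3)D) f terminates at order 5
exp(-(4/3)D) f = -5x^5 + (100/3)x^4 - (755/9)x^3 + (2705/27)x^2 - (4600/81)x + 2960/243

g(x) = -5x^5 + (100/3)x^4 - (755/9)x^3 + (2705/27)x^2 - (4600/81)x + 2960/243


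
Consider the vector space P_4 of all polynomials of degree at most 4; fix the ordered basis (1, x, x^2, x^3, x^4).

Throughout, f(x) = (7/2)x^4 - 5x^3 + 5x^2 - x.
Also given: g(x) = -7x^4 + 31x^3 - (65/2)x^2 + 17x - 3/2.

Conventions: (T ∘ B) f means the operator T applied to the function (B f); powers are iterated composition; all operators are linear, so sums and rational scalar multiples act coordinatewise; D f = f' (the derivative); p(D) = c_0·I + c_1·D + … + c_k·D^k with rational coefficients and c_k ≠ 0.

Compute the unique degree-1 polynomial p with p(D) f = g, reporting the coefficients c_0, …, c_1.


p(D) = -2·I + (3/2)·D, i.e. c_0 = -2, c_1 = 3/2

D^0 f = (7/2)x^4 - 5x^3 + 5x^2 - x
D^1 f = 14x^3 - 15x^2 + 10x - 1
matching coefficients of g against c_0 f + c_1 Df + … from the top degree down determines the c_i
solution: c_0 = -2, c_1 = 3/2


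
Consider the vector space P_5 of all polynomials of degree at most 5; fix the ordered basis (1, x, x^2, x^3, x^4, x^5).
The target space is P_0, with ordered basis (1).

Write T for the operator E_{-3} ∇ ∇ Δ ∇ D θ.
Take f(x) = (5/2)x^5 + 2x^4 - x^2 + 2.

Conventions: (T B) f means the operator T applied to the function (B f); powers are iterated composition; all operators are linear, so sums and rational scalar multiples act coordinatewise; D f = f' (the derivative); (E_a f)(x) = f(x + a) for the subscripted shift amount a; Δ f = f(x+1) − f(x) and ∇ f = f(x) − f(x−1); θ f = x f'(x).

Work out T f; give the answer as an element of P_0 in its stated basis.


θ f = (25/2)x^5 + 8x^4 - 2x^2
D θ f = (125/2)x^4 + 32x^3 - 4x
∇ D θ f = 250x^3 - 279x^2 + 154x - 69/2
Δ (∇ D θ) f = 750x^2 + 192x + 125
∇ Δ (∇ D θ) f = 1500x - 558
∇ ∇ Δ (∇ D θ) f = 1500
E_{-3} ∇ ∇ Δ (∇ D θ) f = 1500

the image equals g(x) = 1500


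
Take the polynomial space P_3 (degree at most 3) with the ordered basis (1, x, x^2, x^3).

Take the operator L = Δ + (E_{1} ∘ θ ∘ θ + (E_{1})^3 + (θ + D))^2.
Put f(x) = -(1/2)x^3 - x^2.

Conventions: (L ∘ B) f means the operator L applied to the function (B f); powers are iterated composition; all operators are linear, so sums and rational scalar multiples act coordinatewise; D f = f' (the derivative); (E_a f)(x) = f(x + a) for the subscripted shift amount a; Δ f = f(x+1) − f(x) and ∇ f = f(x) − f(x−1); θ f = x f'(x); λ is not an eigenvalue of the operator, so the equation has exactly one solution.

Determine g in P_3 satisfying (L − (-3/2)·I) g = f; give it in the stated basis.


write g with unknown coordinates in the stated basis and equate coefficients in (L − (-3/2)·I) g = f
solving from the highest basis element down gives g = -(1/341)x^3 + (884/34441)x^2 + (4922/241087)x - 97648/172205
check: L g = -(169/341)x^3 - (35767/34441)x^2 - (7383/241087)x + 146472/172205
so L g − (-3/2)·g = -(1/2)x^3 - x^2 = f ✓

the image equals g(x) = -(1/341)x^3 + (884/34441)x^2 + (4922/241087)x - 97648/172205


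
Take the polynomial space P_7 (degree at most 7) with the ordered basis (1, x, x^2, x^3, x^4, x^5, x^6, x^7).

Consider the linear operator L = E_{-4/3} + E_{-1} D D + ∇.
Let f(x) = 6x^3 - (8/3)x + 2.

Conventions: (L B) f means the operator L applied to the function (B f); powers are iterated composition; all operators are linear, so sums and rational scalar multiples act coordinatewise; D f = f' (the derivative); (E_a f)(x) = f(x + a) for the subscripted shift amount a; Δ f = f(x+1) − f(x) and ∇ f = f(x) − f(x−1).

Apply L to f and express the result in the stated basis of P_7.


the image equals g(x) = 6x^3 - 6x^2 + (142/3)x - 124/3

E_{-4/3} f = 6x^3 - 24x^2 + (88/3)x - 26/3
D f = 18x^2 - 8/3
D D f = 36x
E_{-1} D D f = 36x - 36
∇ f = 18x^2 - 18x + 10/3
(E_{-4/3} + E_{-1} D D + ∇) f = 6x^3 - 6x^2 + (142/3)x - 124/3


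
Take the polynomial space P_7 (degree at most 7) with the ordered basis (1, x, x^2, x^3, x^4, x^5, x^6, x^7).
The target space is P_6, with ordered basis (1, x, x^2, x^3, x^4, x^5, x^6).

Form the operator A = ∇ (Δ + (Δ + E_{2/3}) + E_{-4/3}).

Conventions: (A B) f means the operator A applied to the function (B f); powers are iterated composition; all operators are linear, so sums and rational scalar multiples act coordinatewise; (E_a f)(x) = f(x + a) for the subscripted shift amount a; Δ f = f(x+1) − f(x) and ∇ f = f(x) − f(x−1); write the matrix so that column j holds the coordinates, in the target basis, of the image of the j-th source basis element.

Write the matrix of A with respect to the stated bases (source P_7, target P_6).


the matrix is [[0, 2, 2/3, 32/3, -602/27, 5272/81, -12286/81, 269096/729]; [0, 0, 4, 2, 128/3, -3010/27, 10544/27, -86002/81]; [0, 0, 0, 6, 4, 320/3, -3010/9, 36904/27]; [0, 0, 0, 0, 8, 20/3, 640/3, -21070/27]; [0, 0, 0, 0, 0, 10, 10, 1120/3]; [0, 0, 0, 0, 0, 0, 12, 14]; [0, 0, 0, 0, 0, 0, 0, 14]] (rows listed top to bottom)

image of 1: 0
image of x: 2
image of x^2: 4x + 2/3
image of x^3: 6x^2 + 2x + 32/3
image of x^4: 8x^3 + 4x^2 + (128/3)x - 602/27
image of x^5: 10x^4 + (20/3)x^3 + (320/3)x^2 - (3010/27)x + 5272/81
image of x^6: 12x^5 + 10x^4 + (640/3)x^3 - (3010/9)x^2 + (10544/27)x - 12286/81
image of x^7: 14x^6 + 14x^5 + (1120/3)x^4 - (21070/27)x^3 + (36904/27)x^2 - (86002/81)x + 269096/729
each image's coordinates form column j of the matrix


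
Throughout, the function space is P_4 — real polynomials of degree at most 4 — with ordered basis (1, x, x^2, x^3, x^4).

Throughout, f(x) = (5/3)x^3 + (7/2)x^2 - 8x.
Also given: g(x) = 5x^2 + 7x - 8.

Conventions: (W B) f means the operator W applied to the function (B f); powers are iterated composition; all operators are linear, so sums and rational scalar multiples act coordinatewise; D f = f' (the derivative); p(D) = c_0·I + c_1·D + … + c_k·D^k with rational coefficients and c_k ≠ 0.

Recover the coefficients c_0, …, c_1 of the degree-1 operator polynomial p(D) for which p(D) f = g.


D^0 f = (5/3)x^3 + (7/2)x^2 - 8x
D^1 f = 5x^2 + 7x - 8
matching coefficients of g against c_0 f + c_1 Df + … from the top degree down determines the c_i
solution: c_0 = 0, c_1 = 1

p(D) = D, i.e. c_0 = 0, c_1 = 1


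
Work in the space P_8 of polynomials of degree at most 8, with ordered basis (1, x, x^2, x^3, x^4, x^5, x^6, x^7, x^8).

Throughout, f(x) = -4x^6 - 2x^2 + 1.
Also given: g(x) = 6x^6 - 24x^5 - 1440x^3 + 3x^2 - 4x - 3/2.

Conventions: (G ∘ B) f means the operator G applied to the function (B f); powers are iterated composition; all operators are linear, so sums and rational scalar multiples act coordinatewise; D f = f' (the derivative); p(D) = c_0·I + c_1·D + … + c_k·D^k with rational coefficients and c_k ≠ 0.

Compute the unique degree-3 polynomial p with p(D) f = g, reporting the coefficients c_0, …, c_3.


p(D) = -(3/2)·I + D + 3·D^3, i.e. c_0 = -3/2, c_1 = 1, c_2 = 0, c_3 = 3

D^0 f = -4x^6 - 2x^2 + 1
D^1 f = -24x^5 - 4x
D^2 f = -120x^4 - 4
D^3 f = -480x^3
matching coefficients of g against c_0 f + c_1 Df + … from the top degree down determines the c_i
solution: c_0 = -3/2, c_1 = 1, c_2 = 0, c_3 = 3


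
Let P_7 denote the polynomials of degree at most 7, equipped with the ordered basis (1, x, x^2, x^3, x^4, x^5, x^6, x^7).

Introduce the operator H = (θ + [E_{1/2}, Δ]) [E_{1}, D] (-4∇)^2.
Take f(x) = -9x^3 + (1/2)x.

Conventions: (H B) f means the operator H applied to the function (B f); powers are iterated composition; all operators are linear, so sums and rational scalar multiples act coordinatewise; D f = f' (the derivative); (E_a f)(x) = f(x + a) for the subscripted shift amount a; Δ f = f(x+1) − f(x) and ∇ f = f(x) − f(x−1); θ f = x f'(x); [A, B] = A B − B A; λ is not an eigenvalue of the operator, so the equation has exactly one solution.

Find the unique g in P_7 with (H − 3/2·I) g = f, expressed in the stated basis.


the image equals g(x) = 6x^3 - (1/3)x

write g with unknown coordinates in the stated basis and equate coefficients in (H − 3/2·I) g = f
solving from the highest basis element down gives g = 6x^3 - (1/3)x
check: H g = 0
so H g − 3/2·g = -9x^3 + (1/2)x = f ✓


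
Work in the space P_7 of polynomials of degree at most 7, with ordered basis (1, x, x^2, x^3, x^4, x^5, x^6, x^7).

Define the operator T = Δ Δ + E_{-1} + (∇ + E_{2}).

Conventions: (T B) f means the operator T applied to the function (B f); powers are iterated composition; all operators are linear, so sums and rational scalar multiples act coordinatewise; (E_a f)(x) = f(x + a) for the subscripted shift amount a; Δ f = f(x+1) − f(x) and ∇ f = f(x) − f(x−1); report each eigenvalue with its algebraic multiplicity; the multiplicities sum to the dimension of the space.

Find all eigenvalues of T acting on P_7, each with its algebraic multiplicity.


image of 1: 2
image of x: 2x + 2
image of x^2: 2x^2 + 4x + 6
image of x^3: 2x^3 + 6x^2 + 18x + 14
image of x^4: 2x^4 + 8x^3 + 36x^2 + 56x + 30
image of x^5: 2x^5 + 10x^4 + 60x^3 + 140x^2 + 150x + 62
image of x^6: 2x^6 + 12x^5 + 90x^4 + 280x^3 + 450x^2 + 372x + 126
image of x^7: 2x^7 + 14x^6 + 126x^5 + 490x^4 + 1050x^3 + 1302x^2 + 882x + 254
the matrix is upper triangular; its diagonal is (2, 2, 2, 2, 2, 2, 2, 2)
for a triangular matrix the eigenvalues are the diagonal entries, with algebraic multiplicity their repetition count

λ = 2 (multiplicity 8)


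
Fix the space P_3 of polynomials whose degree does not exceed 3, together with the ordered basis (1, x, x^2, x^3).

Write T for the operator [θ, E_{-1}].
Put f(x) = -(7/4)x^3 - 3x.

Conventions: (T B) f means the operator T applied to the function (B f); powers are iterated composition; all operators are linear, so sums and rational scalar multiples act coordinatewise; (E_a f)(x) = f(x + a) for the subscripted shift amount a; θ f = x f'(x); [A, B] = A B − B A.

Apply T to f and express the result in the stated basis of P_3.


the image equals g(x) = -(21/4)x^2 + (21/2)x - 33/4

E_{-1} f = -(7/4)x^3 + (21/4)x^2 - (33/4)x + 19/4
θ E_{-1} f = -(21/4)x^3 + (21/2)x^2 - (33/4)x
θ f = -(21/4)x^3 - 3x
E_{-1} θ f = -(21/4)x^3 + (63/4)x^2 - (75/4)x + 33/4
[θ, E_{-1}] f = -(21/4)x^2 + (21/2)x - 33/4


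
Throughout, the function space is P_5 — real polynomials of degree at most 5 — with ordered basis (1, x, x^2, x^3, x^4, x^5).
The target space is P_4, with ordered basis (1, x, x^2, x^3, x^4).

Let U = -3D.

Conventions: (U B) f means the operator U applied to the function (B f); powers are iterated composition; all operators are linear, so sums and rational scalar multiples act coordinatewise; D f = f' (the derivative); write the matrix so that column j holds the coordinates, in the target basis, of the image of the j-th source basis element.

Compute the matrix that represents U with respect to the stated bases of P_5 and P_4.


image of 1: 0
image of x: -3
image of x^2: -6x
image of x^3: -9x^2
image of x^4: -12x^3
image of x^5: -15x^4
each image's coordinates form column j of the matrix

the matrix is [[0, -3, 0, 0, 0, 0]; [0, 0, -6, 0, 0, 0]; [0, 0, 0, -9, 0, 0]; [0, 0, 0, 0, -12, 0]; [0, 0, 0, 0, 0, -15]] (rows listed top to bottom)


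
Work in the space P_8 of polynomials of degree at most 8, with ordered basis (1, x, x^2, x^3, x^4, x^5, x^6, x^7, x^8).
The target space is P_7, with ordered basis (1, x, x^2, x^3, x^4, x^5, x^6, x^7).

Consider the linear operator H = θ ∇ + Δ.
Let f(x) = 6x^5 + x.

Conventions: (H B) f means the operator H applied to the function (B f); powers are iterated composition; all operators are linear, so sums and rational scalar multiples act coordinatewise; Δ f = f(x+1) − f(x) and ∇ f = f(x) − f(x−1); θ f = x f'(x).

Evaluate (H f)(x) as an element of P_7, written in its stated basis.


∇ f = 30x^4 - 60x^3 + 60x^2 - 30x + 7
θ ∇ f = 120x^4 - 180x^3 + 120x^2 - 30x
Δ f = 30x^4 + 60x^3 + 60x^2 + 30x + 7
(θ ∇ + Δ) f = 150x^4 - 120x^3 + 180x^2 + 7

g(x) = 150x^4 - 120x^3 + 180x^2 + 7


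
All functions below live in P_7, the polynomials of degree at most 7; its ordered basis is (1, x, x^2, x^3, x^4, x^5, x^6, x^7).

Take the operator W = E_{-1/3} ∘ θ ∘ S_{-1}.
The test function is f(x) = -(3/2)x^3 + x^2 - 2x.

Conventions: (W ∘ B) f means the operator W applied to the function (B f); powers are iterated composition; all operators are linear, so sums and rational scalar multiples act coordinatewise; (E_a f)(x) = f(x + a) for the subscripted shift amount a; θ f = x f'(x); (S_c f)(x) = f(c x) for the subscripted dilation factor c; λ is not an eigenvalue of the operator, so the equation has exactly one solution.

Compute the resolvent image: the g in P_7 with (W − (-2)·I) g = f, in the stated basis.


the result is g(x) = (3/2)x^3 - (7/8)x^2 - (5/3)x + 7/24

write g with unknown coordinates in the stated basis and equate coefficients in (W − (-2)·I) g = f
solving from the highest basis element down gives g = (3/2)x^3 - (7/8)x^2 - (5/3)x + 7/24
check: W g = -(9/2)x^3 + (11/4)x^2 + (4/3)x - 7/12
so W g − (-2)·g = -(3/2)x^3 + x^2 - 2x = f ✓


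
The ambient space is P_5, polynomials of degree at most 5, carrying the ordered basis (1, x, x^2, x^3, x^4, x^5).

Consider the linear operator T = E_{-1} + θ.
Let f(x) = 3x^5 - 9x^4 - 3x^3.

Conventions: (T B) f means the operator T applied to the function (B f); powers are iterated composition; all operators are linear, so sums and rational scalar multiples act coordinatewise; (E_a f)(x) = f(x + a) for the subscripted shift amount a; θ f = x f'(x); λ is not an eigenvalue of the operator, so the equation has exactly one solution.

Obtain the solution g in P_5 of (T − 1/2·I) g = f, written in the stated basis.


write g with unknown coordinates in the stated basis and equate coefficients in (T − 1/2·I) g = f
solving from the highest basis element down gives g = (6/11)x^5 - (46/33)x^4 - (926/231)x^3 + (276/385)x^2 + (11912/3465)x + 4516/3465
check: T g = (36/11)x^5 - (320/33)x^4 - (1156/231)x^3 + (138/385)x^2 + (5956/3465)x + 2258/3465
so T g − 1/2·g = 3x^5 - 9x^4 - 3x^3 = f ✓

the image equals g(x) = (6/11)x^5 - (46/33)x^4 - (926/231)x^3 + (276/385)x^2 + (11912/3465)x + 4516/3465


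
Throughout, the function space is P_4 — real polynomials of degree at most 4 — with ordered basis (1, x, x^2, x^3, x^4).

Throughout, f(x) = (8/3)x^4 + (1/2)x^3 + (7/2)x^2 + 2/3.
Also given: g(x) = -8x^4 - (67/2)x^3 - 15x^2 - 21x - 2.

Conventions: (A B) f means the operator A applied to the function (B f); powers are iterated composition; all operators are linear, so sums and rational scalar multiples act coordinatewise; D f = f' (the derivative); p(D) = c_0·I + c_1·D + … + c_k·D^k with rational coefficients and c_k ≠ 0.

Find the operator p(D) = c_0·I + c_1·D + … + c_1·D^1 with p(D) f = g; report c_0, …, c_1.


p(D) = -3·I − 3·D, i.e. c_0 = -3, c_1 = -3

D^0 f = (8/3)x^4 + (1/2)x^3 + (7/2)x^2 + 2/3
D^1 f = (32/3)x^3 + (3/2)x^2 + 7x
matching coefficients of g against c_0 f + c_1 Df + … from the top degree down determines the c_i
solution: c_0 = -3, c_1 = -3


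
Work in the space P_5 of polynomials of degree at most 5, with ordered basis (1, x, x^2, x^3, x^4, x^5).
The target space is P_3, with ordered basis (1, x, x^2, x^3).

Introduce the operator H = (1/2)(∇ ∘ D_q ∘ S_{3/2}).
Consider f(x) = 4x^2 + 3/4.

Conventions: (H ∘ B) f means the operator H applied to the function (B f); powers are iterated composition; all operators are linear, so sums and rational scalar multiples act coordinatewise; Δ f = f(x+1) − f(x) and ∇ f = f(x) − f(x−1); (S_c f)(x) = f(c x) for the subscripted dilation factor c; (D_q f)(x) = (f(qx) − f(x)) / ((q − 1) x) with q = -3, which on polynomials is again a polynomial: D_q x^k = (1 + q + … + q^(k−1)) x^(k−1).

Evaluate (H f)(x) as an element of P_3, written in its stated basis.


S_{3/2} f = 9x^2 + 3/4
D_q S_{3/2} f = -18x
∇ D_q S_{3/2} f = -18
((1/2)(∇ ∘ D_q ∘ S_{3/2})) f = -9

g(x) = -9


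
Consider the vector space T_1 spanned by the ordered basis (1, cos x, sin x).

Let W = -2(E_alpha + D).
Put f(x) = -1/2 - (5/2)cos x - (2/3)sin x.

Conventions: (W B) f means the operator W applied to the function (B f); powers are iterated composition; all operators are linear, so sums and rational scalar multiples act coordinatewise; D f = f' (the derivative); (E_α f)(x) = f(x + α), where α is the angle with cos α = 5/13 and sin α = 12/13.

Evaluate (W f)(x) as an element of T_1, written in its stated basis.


E_alpha f = -1/2 - (41/26)cos x + (80/39)sin x
D f = -(2/3)cos x + (5/2)sin x
(E_alpha + D) f = -1/2 - (175/78)cos x + (355/78)sin x
(-2(E_alpha + D)) f = 1 + (175/39)cos x - (355/39)sin x

g(x) = 1 + (175/39)cos x - (355/39)sin x


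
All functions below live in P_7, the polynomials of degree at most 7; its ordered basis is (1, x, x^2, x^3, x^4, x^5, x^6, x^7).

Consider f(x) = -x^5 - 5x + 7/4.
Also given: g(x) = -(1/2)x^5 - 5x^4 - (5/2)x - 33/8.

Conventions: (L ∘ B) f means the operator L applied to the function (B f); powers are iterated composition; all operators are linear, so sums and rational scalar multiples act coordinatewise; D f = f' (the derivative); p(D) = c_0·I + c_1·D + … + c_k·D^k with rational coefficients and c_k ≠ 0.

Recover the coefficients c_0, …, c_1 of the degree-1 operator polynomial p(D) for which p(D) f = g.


c_0 = 1/2, c_1 = 1

D^0 f = -x^5 - 5x + 7/4
D^1 f = -5x^4 - 5
matching coefficients of g against c_0 f + c_1 Df + … from the top degree down determines the c_i
solution: c_0 = 1/2, c_1 = 1


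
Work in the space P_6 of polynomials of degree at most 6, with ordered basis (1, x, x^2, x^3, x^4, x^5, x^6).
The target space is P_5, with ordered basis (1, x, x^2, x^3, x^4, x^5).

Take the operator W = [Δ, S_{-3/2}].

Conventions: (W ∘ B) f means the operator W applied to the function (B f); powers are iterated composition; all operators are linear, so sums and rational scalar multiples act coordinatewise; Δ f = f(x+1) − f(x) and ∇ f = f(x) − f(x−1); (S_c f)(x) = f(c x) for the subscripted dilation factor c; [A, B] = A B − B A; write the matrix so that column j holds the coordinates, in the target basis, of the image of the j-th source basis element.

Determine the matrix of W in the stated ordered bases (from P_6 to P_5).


image of 1: 0
image of x: -5/2
image of x^2: (15/2)x + 5/4
image of x^3: -(135/8)x^2 - (45/8)x - 35/8
image of x^4: (135/4)x^3 + (135/8)x^2 + (105/4)x + 65/16
image of x^5: -(2025/32)x^4 - (675/16)x^3 - (1575/16)x^2 - (975/32)x - 275/32
image of x^6: (3645/32)x^5 + (6075/64)x^4 + (4725/16)x^3 + (8775/64)x^2 + (2475/32)x + 665/64
each image's coordinates form column j of the matrix

the matrix is [[0, -5/2, 5/4, -35/8, 65/16, -275/32, 665/64]; [0, 0, 15/2, -45/8, 105/4, -975/32, 2475/32]; [0, 0, 0, -135/8, 135/8, -1575/16, 8775/64]; [0, 0, 0, 0, 135/4, -675/16, 4725/16]; [0, 0, 0, 0, 0, -2025/32, 6075/64]; [0, 0, 0, 0, 0, 0, 3645/32]] (rows listed top to bottom)


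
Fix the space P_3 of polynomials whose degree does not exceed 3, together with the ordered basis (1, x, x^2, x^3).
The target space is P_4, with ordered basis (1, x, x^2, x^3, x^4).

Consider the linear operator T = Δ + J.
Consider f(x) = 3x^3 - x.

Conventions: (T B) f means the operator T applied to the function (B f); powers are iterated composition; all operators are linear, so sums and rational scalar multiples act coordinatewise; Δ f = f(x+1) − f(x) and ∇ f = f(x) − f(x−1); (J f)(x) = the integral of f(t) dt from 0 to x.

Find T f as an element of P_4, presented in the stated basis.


the image equals g(x) = (3/4)x^4 + (17/2)x^2 + 9x + 2

Δ f = 9x^2 + 9x + 2
J f = (3/4)x^4 - (1/2)x^2
(Δ + J) f = (3/4)x^4 + (17/2)x^2 + 9x + 2


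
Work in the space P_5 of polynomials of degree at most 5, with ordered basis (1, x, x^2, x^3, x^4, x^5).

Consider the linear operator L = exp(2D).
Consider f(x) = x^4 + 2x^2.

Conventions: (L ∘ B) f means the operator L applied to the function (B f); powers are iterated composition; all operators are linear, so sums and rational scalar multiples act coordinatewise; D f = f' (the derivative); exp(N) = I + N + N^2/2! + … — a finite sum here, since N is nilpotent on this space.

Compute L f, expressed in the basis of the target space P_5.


the result is g(x) = x^4 + 8x^3 + 26x^2 + 40x + 24

order-1 term: 8x^3 + 8x
order-2 term: 24x^2 + 8
order-3 term: 32x
order-4 term: 16
the series for exp(2D) f terminates at order 4
exp(2D) f = x^4 + 8x^3 + 26x^2 + 40x + 24


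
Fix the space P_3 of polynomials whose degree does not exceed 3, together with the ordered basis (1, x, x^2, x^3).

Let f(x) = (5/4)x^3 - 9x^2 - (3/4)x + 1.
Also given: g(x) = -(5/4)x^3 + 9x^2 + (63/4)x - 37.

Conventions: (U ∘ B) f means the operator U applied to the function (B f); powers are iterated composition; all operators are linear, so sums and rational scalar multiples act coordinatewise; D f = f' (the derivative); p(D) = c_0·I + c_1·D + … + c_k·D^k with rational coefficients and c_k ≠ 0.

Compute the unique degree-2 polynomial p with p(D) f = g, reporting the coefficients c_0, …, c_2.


p(D) = -I + 2·D^2, i.e. c_0 = -1, c_1 = 0, c_2 = 2

D^0 f = (5/4)x^3 - 9x^2 - (3/4)x + 1
D^1 f = (15/4)x^2 - 18x - 3/4
D^2 f = (15/2)x - 18
matching coefficients of g against c_0 f + c_1 Df + … from the top degree down determines the c_i
solution: c_0 = -1, c_1 = 0, c_2 = 2


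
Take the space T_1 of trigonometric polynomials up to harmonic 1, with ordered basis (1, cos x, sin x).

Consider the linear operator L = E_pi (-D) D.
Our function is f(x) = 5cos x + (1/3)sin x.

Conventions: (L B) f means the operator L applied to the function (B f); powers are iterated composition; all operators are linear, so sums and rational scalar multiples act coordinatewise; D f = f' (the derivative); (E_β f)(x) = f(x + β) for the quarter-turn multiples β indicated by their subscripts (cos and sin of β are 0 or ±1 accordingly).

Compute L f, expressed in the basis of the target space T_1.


D f = (1/3)cos x - 5sin x
D D f = -5cos x - (1/3)sin x
(-D) D f = 5cos x + (1/3)sin x
E_pi (-D) D f = -5cos x - (1/3)sin x

the image equals g(x) = -5cos x - (1/3)sin x


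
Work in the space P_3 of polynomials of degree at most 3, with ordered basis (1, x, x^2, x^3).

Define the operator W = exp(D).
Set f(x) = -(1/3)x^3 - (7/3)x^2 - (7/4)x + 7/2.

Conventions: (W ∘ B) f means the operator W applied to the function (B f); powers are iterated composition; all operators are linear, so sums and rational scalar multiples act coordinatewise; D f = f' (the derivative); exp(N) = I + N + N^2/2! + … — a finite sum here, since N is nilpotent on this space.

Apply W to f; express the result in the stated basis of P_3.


order-1 term: -x^2 - (14/3)x - 7/4
order-2 term: -x - 7/3
order-3 term: -1/3
the series for exp(D) f terminates at order 3
exp(D) f = -(1/3)x^3 - (10/3)x^2 - (89/12)x - 11/12

g(x) = -(1/3)x^3 - (10/3)x^2 - (89/12)x - 11/12


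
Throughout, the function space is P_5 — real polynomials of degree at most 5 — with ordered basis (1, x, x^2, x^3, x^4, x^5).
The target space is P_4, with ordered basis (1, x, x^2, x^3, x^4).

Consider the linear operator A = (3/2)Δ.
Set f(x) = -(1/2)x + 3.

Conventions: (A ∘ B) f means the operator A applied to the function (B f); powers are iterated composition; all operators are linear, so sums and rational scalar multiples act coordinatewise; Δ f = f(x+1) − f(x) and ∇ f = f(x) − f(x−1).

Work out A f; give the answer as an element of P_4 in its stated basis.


Δ f = -1/2
((3/2)Δ) f = -3/4

g(x) = -3/4


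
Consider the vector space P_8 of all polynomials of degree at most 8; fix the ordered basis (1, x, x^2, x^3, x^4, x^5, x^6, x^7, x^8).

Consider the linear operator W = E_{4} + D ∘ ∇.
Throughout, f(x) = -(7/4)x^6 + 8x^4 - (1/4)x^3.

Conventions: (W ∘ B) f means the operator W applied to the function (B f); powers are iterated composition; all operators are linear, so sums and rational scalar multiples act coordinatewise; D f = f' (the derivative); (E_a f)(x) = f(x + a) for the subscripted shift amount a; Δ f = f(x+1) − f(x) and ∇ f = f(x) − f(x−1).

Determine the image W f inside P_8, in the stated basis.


the image equals g(x) = -(7/4)x^6 - 42x^5 - (929/2)x^4 - (8029/4)x^3 - 5964x^2 - 8761x - 20455/4

E_{4} f = -(7/4)x^6 - 42x^5 - 412x^4 - (8449/4)x^3 - 5955x^2 - 8716x - 5136
∇ f = -(21/2)x^5 + (105/4)x^4 - 3x^3 - (45/2)x^2 + (89/4)x - 13/2
D ∇ f = -(105/2)x^4 + 105x^3 - 9x^2 - 45x + 89/4
(E_{4} + D ∘ ∇) f = -(7/4)x^6 - 42x^5 - (929/2)x^4 - (8029/4)x^3 - 5964x^2 - 8761x - 20455/4


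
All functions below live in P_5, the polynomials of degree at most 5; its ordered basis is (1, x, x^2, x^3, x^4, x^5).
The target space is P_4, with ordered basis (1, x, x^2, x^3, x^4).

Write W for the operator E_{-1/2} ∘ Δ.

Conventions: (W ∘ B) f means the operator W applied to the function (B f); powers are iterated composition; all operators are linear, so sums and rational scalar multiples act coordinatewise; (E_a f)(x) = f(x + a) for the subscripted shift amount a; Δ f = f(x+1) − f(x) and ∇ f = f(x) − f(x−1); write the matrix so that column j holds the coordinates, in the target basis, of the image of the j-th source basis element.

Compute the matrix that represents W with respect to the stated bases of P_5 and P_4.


the matrix is [[0, 1, 0, 1/4, 0, 1/16]; [0, 0, 2, 0, 1, 0]; [0, 0, 0, 3, 0, 5/2]; [0, 0, 0, 0, 4, 0]; [0, 0, 0, 0, 0, 5]] (rows listed top to bottom)

image of 1: 0
image of x: 1
image of x^2: 2x
image of x^3: 3x^2 + 1/4
image of x^4: 4x^3 + x
image of x^5: 5x^4 + (5/2)x^2 + 1/16
each image's coordinates form column j of the matrix


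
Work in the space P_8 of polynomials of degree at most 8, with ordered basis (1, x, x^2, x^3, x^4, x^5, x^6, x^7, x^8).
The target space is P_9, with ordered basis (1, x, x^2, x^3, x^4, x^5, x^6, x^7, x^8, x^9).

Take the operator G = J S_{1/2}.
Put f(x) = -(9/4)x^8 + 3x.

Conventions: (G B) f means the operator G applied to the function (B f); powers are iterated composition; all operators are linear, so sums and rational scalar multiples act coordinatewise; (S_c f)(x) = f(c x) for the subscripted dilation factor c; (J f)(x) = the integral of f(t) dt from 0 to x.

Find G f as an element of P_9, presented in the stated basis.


g(x) = -(1/1024)x^9 + (3/4)x^2

S_{1/2} f = -(9/1024)x^8 + (3/2)x
J S_{1/2} f = -(1/1024)x^9 + (3/4)x^2


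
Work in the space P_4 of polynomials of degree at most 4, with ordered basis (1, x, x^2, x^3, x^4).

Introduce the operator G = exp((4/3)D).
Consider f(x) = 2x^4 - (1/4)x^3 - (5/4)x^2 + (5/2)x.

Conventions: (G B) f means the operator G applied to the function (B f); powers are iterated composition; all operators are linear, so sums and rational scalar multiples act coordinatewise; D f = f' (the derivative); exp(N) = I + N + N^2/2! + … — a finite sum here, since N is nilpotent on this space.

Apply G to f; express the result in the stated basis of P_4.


the image equals g(x) = 2x^4 + (125/12)x^3 + (229/12)x^2 + (907/54)x + 554/81

order-1 term: (32/3)x^3 - x^2 - (10/3)x + 10/3
order-2 term: (64/3)x^2 - (4/3)x - 20/9
order-3 term: (512/27)x - 16/27
order-4 term: 512/81
the series for exp((4/3)D) f terminates at order 4
exp((4/3)D) f = 2x^4 + (125/12)x^3 + (229/12)x^2 + (907/54)x + 554/81


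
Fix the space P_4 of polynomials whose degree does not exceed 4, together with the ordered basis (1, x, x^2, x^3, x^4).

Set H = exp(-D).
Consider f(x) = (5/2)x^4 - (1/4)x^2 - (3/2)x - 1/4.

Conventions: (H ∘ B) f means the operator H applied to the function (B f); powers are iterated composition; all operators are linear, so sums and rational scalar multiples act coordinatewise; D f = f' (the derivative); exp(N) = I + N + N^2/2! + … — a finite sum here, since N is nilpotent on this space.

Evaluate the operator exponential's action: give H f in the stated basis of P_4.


the result is g(x) = (5/2)x^4 - 10x^3 + (59/4)x^2 - 11x + 7/2

order-1 term: -10x^3 + (1/2)x + 3/2
order-2 term: 15x^2 - 1/4
order-3 term: -10x
order-4 term: 5/2
the series for exp(-D) f terminates at order 4
exp(-D) f = (5/2)x^4 - 10x^3 + (59/4)x^2 - 11x + 7/2


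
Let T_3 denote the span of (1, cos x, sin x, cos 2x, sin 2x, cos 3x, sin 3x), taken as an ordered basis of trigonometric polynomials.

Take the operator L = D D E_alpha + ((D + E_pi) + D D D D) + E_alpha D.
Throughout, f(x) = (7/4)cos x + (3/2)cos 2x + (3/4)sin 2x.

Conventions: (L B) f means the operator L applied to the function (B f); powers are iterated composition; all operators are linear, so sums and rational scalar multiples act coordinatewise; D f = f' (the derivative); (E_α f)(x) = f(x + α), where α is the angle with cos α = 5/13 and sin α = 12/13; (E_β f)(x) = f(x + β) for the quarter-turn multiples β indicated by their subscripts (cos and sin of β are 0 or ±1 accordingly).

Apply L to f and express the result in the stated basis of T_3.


the image equals g(x) = -(119/52)cos x - (21/26)sin x + (8757/338)cos 2x + (11607/676)sin 2x

E_alpha f = (35/52)cos x - (21/13)sin x - (177/338)cos 2x - (1077/676)sin 2x
D E_alpha f = -(21/13)cos x - (35/52)sin x - (1077/338)cos 2x + (177/169)sin 2x
D (D E_alpha) f = -(35/52)cos x + (21/13)sin x + (354/169)cos 2x + (1077/169)sin 2x
D f = -(7/4)sin x + (3/2)cos 2x - 3sin 2x
E_pi f = -(7/4)cos x + (3/2)cos 2x + (3/4)sin 2x
(D + E_pi) f = -(7/4)cos x - (7/4)sin x + 3cos 2x - (9/4)sin 2x
D f = -(7/4)sin x + (3/2)cos 2x - 3sin 2x
D D f = -(7/4)cos x - 6cos 2x - 3sin 2x
D D D f = (7/4)sin x - 6cos 2x + 12sin 2x
D D D D f = (7/4)cos x + 24cos 2x + 12sin 2x
((D + E_pi) + D D D D) f = -(7/4)sin x + 27cos 2x + (39/4)sin 2x
D f = -(7/4)sin x + (3/2)cos 2x - 3sin 2x
E_alpha D f = -(21/13)cos x - (35/52)sin x - (1077/338)cos 2x + (177/169)sin 2x
(D D E_alpha + ((D + E_pi) + D D D D) + E_alpha D) f = -(119/52)cos x - (21/26)sin x + (8757/338)cos 2x + (11607/676)sin 2x


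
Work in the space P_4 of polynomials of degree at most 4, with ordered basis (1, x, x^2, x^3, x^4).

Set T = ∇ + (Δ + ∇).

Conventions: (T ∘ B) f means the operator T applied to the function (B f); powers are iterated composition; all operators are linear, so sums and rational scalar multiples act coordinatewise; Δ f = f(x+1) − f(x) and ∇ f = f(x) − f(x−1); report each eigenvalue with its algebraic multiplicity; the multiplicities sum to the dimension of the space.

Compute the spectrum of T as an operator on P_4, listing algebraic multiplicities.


λ = 0 (multiplicity 5)

image of 1: 0
image of x: 3
image of x^2: 6x - 1
image of x^3: 9x^2 - 3x + 3
image of x^4: 12x^3 - 6x^2 + 12x - 1
the matrix is upper triangular; its diagonal is (0, 0, 0, 0, 0)
for a triangular matrix the eigenvalues are the diagonal entries, with algebraic multiplicity their repetition count


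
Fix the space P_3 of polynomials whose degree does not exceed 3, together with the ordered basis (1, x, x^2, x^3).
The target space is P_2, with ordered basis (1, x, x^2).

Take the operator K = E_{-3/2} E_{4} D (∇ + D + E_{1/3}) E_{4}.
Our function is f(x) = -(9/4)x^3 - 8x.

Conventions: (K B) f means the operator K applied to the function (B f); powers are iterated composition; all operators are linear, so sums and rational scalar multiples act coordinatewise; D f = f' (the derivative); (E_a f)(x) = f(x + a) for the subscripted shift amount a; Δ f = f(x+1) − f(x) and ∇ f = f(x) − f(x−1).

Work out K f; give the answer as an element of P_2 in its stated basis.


E_{4} f = -(9/4)x^3 - 27x^2 - 116x - 176
∇ E_{4} f = -(27/4)x^2 - (189/4)x - 365/4
D E_{4} f = -(27/4)x^2 - 54x - 116
E_{1/3} E_{4} f = -(9/4)x^3 - (117/4)x^2 - (539/4)x - 871/4
(∇ + D + E_{1/3}) E_{4} f = -(9/4)x^3 - (171/4)x^2 - 236x - 425
D (∇ + D + E_{1/3}) E_{4} f = -(27/4)x^2 - (171/2)x - 236
E_{4} D (∇ + D + E_{1/3}) E_{4} f = -(27/4)x^2 - (279/2)x - 686
E_{-3/2} E_{4} D (∇ + D + E_{1/3}) E_{4} f = -(27/4)x^2 - (477/4)x - 7871/16

the result is g(x) = -(27/4)x^2 - (477/4)x - 7871/16
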